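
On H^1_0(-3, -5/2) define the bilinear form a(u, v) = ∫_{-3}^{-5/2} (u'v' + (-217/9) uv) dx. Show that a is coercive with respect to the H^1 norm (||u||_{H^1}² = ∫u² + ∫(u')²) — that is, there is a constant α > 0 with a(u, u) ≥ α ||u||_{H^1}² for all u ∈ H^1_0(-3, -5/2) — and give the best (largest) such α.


α = (-217 + 36*π^2)/(9*(1 + 4*π^2))

Coercivity of a(·,·) on H^1_0(-3, -5/2) means a(u, u) ≥ α ||u||_{H^1}² for every u ∈ H^1_0.
The interval has length L = 1/2, and Poincaré/coercivity depend only on L. Here a(u, u) = ∫(u')² + (-217/9)·∫u².
Here c = -217/9 < 0 with |c| < (π/L)² = 4*π^2, so coercivity still holds. The condition a(u,u) ≥ α||u||_{H^1}² reads (1−α)∫(u')² ≥ (α−c)∫u². Any admissible α is ≤ 1 (rapidly oscillating u have ∫u²/∫(u')² → 0), and α = 1 would force 0 ≥ (1−c)∫u², impossible since c < 1; so 1−α > 0. By the sharp Poincaré inequality on H^1_0 of an interval of length L, ∫(u')² ≥ (π/L)²∫u² with equality for the first sine mode sin(π(x−x₀)/L) (x₀ the left endpoint), so the inequality holds for all u iff (1−α)(π/L)² ≥ α − c, i.e. α ≤ ((π/L)² + c)/((π/L)² + 1) = (1 + c(L/π)²)/(1 + (L/π)²). (Direct route, valid since c ≤ 0: Poincaré gives c∫u² ≥ c(L/π)²∫(u')², so a(u,u) ≥ (1 + c(L/π)²)∫(u')², while ||u||_{H^1}² ≤ (1 + (L/π)²)∫(u')²; dividing yields the same α.) With (π/L)² = 4*π^2 and c = -217/9, the largest admissible constant is α = ((π/L)² + c)/((π/L)² + 1).
Simplifying, α = (-217 + 36*π^2)/(9*(1 + 4*π^2)).


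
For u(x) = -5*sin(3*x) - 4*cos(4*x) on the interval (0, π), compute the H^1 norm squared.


||u||_{H^1(0,π)}^2 = -4080/7 + 261*π

u'(x) = 16*sin(4*x) - 15*cos(3*x).
Expand u² and (u')² and integrate term by term on (0, π), using: for integers n ≥ 1, ∫_0^π sin²(nx) dx = ∫_0^π cos²(nx) dx = π/2; for n ≠ n', ∫_0^π sin(nx)sin(n'x) dx = ∫_0^π cos(nx)cos(n'x) dx = 0; and by product-to-sum, ∫_0^π sin(nx)cos(n'x) dx = ½∫_0^π [sin((n+n')x) + sin((n−n')x)] dx, which is 0 when n+n' is even and 2n/(n²−n'²) when n+n' is odd (it need not vanish on (0, π)).
  u² squared terms: (-5)²·∫sin(3x)² dx = 25·π/2 = 25*π/2;  (-4)²·∫cos(4x)² dx = 16·π/2 = 8*π.
  u² cross terms: 2·(-5)·(-4)·∫sin(3x)·cos(4x) dx = 40·(-6/7) = -240/7.
  So ∫_0^π u² dx = 25*π/2 + 8*π − 240/7 = -240/7 + 41*π/2.
  (u')² squared terms: (-15)²·∫cos(3x)² dx = 225·π/2 = 225*π/2;  (16)²·∫sin(4x)² dx = 256·π/2 = 128*π.
  (u')² cross terms: 2·(-15)·(16)·∫cos(3x)·sin(4x) dx = -480·(8/7) = -3840/7.
  So ∫_0^π (u')² dx = 225*π/2 + 128*π − 3840/7 = -3840/7 + 481*π/2.
||u||_{H^1}^2 = (-240/7 + 41*π/2) + (-3840/7 + 481*π/2) = -4080/7 + 261*π.


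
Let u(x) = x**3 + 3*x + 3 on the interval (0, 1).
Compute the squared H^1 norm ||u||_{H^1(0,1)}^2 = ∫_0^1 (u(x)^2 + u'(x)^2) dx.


||u||_{H^1}^2 = 569/14

The H^1 norm (squared) on an interval (0, L) is
  ||u||_{H^1}^2 = ∫_0^L u(x)^2 dx + ∫_0^L u'(x)^2 dx.
Compute u'(x) = 3*x**2 + 3.
Then u(x)^2 = x**6 + 6*x**4 + 6*x**3 + 9*x**2 + 18*x + 9 and u'(x)^2 = 9*x**4 + 18*x**2 + 9.
Integrate each monomial from 0 to 1 using ∫_0^1 c·x^n dx = c·1^(n+1)/(n+1):
  ∫_0^1 u(x)^2 dx = ∫_0^1 (x^6 + 6*x^4 + 6*x^3 + 9*x^2 + 18*x + 9) dx. Term by term:
    ∫_0^1 x^6 dx = 1/7;  ∫_0^1 6*x^4 dx = 6/5;  ∫_0^1 6*x^3 dx = 3/2;
    ∫_0^1 9*x^2 dx = 3;  ∫_0^1 18*x dx = 9;  ∫_0^1 9 dx = 9.
  Sum: 1/7 + 6/5 + 3/2 + 3 + 9 + 9 = 1669/70.
  ∫_0^1 u'(x)^2 dx = ∫_0^1 (9*x^4 + 18*x^2 + 9) dx. Term by term:
    ∫_0^1 9*x^4 dx = 9/5;  ∫_0^1 18*x^2 dx = 6;  ∫_0^1 9 dx = 9.
  Sum: 9/5 + 6 + 9 = 84/5.
Adding: ||u||_{H^1}^2 = 1669/70 + 84/5 = 569/14.


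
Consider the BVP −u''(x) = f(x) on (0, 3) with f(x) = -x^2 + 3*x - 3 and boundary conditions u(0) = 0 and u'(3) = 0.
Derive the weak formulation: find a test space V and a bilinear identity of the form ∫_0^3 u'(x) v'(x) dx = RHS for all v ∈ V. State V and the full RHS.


V = {v ∈ H^1(0, 3) : v(0) = 0} (test functions vanish at x = 0 where u is specified); weak form: ∫_0^3 u'v' dx = ∫_0^3 (-x^2 + 3*x - 3) v dx for all v ∈ V.

Multiply both sides by a test function v and integrate from 0 to 3:
  ∫_0^3 −u''(x) v(x) dx = ∫_0^3 f(x) v(x) dx.
Integrate the LHS by parts once:
  ∫_0^3 −u'' v dx = −[u'(x) v(x)]_0^3 + ∫_0^3 u'(x) v'(x) dx.
Thus ∫_0^3 u'(x) v'(x) dx = ∫_0^3 f(x) v(x) dx + [u'(x) v(x)]_0^3.
Choose V so that boundary terms are either known or forced to vanish.
Mixed BC: u(0) = 0 (Dirichlet) and u'(3) = 0 (Neumann). Define V = {v ∈ H^1(0, 3) : v(0) = 0}. Then [u' v]_0^3 = u'(3)·v(3) − u'(0)·0 = 0.
Weak formulation: find u (satisfying any essential BC) such that ∫_0^3 u'(x) v'(x) dx = ∫_0^3 f v dx for all v ∈ V (Dirichlet at 0 absorbed into V; the Neumann datum at x = 3 is zero, so no boundary term remains).
Substituting f(x) = -x^2 + 3*x - 3, the right-hand side is ∫_0^3 (-x^2 + 3*x - 3) v dx.


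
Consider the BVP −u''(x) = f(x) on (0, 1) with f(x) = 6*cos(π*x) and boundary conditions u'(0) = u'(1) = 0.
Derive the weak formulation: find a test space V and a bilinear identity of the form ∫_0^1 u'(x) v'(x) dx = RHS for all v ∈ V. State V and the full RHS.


V = H^1(0, 1) (no boundary constraint on v; u is determined up to an additive constant); weak form: ∫_0^1 u'v' dx = ∫_0^1 (6*cos(π*x)) v dx for all v ∈ V.

Multiply both sides by a test function v and integrate from 0 to 1:
  ∫_0^1 −u''(x) v(x) dx = ∫_0^1 f(x) v(x) dx.
Integrate the LHS by parts once:
  ∫_0^1 −u'' v dx = −[u'(x) v(x)]_0^1 + ∫_0^1 u'(x) v'(x) dx.
Thus ∫_0^1 u'(x) v'(x) dx = ∫_0^1 f(x) v(x) dx + [u'(x) v(x)]_0^1.
Choose V so that boundary terms are either known or forced to vanish.
u has homogeneous Neumann: u'(0) = u'(1) = 0. So [u' v]_0^1 = 0·v(1) − 0·v(0) = 0 for any v; take V = H^1(0, 1).
Weak formulation: find u (satisfying any essential BC) such that ∫_0^1 u'(x) v'(x) dx = ∫_0^1 f v dx for all v ∈ V (homogeneous Neumann, so boundary terms vanish).
Substituting f(x) = 6*cos(π*x), the right-hand side is ∫_0^1 (6*cos(π*x)) v dx.
Compatibility check (pure Neumann): taking v ≡ 1 ∈ V gives 0 = ∫_0^1 f dx + (0) − (0), i.e. ∫_0^1 f dx must equal u'(0) − u'(1) = 0. Indeed ∫_0^1 (6*cos(π*x)) dx = 0, so the data are compatible. The solution is then unique only up to an additive constant (fix it e.g. by requiring ∫_0^1 u dx = 0).


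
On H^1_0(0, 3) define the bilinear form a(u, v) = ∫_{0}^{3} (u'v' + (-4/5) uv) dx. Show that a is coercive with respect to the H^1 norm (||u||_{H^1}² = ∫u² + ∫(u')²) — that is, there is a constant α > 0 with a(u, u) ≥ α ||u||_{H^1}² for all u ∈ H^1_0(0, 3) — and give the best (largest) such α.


α = (-36/5 + π^2)/(9 + π^2)

Coercivity of a(·,·) on H^1_0(0, 3) means a(u, u) ≥ α ||u||_{H^1}² for every u ∈ H^1_0.
The interval has length L = 3, and Poincaré/coercivity depend only on L. Here a(u, u) = ∫(u')² + (-4/5)·∫u².
Here c = -4/5 < 0 with |c| < (π/L)² = π^2/9, so coercivity still holds. The condition a(u,u) ≥ α||u||_{H^1}² reads (1−α)∫(u')² ≥ (α−c)∫u². Any admissible α is ≤ 1 (rapidly oscillating u have ∫u²/∫(u')² → 0), and α = 1 would force 0 ≥ (1−c)∫u², impossible since c < 1; so 1−α > 0. By the sharp Poincaré inequality on H^1_0 of an interval of length L, ∫(u')² ≥ (π/L)²∫u² with equality for the first sine mode sin(π(x−x₀)/L) (x₀ the left endpoint), so the inequality holds for all u iff (1−α)(π/L)² ≥ α − c, i.e. α ≤ ((π/L)² + c)/((π/L)² + 1) = (1 + c(L/π)²)/(1 + (L/π)²). (Direct route, valid since c ≤ 0: Poincaré gives c∫u² ≥ c(L/π)²∫(u')², so a(u,u) ≥ (1 + c(L/π)²)∫(u')², while ||u||_{H^1}² ≤ (1 + (L/π)²)∫(u')²; dividing yields the same α.) With (π/L)² = π^2/9 and c = -4/5, the largest admissible constant is α = ((π/L)² + c)/((π/L)² + 1).
Simplifying, α = (-36/5 + π^2)/(9 + π^2).


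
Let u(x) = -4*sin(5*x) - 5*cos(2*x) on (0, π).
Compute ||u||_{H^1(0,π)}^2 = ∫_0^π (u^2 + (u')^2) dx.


||u||_{H^1(0,π)}^2 = 2000/21 + 541*π/2

u'(x) = 10*sin(2*x) - 20*cos(5*x).
Expand u² and (u')² and integrate term by term on (0, π), using: for integers n ≥ 1, ∫_0^π sin²(nx) dx = ∫_0^π cos²(nx) dx = π/2; for n ≠ n', ∫_0^π sin(nx)sin(n'x) dx = ∫_0^π cos(nx)cos(n'x) dx = 0; and by product-to-sum, ∫_0^π sin(nx)cos(n'x) dx = ½∫_0^π [sin((n+n')x) + sin((n−n')x)] dx, which is 0 when n+n' is even and 2n/(n²−n'²) when n+n' is odd (it need not vanish on (0, π)).
  u² squared terms: (-5)²·∫cos(2x)² dx = 25·π/2 = 25*π/2;  (-4)²·∫sin(5x)² dx = 16·π/2 = 8*π.
  u² cross terms: 2·(-5)·(-4)·∫cos(2x)·sin(5x) dx = 40·(10/21) = 400/21.
  So ∫_0^π u² dx = 25*π/2 + 8*π + 400/21 = 400/21 + 41*π/2.
  (u')² squared terms: (-20)²·∫cos(5x)² dx = 400·π/2 = 200*π;  (10)²·∫sin(2x)² dx = 100·π/2 = 50*π.
  (u')² cross terms: 2·(-20)·(10)·∫cos(5x)·sin(2x) dx = -400·(-4/21) = 1600/21.
  So ∫_0^π (u')² dx = 200*π + 50*π + 1600/21 = 1600/21 + 250*π.
||u||_{H^1}^2 = (400/21 + 41*π/2) + (1600/21 + 250*π) = 2000/21 + 541*π/2.


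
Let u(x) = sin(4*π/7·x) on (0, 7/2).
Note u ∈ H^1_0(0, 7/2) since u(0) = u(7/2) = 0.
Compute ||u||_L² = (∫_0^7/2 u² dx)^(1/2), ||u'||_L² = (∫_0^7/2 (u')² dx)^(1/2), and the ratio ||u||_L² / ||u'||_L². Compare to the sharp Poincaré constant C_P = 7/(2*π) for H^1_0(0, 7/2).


||u||_L² / ||u'||_L² = 7/(4*π) < C_P = 7/(2*π).

u(x) = sin(4*π/7·x), so u'(x) = 4*π*cos(4*π*x/7)/7.
Writing u(x) = A·sin(kπx/L) with A = 1 and k = 2, use ∫_0^L sin²(kπx/L) dx = L/2 and ∫_0^L cos²(kπx/L) dx = L/2.
u² = 1·sin²(4*π/7·x) and (u')² = 16*π^2/49·cos²(4*π/7·x), and each of sin², cos² integrates to L/2 = 7/4 over (0, 7/2).
∫_0^7/2 u² dx = 7/4, so ||u||_L² = sqrt(7)/2.
∫_0^7/2 (u')² dx = 4*π^2/7, so ||u'||_L² = 2*sqrt(7)*π/7.
Ratio ||u||_L² / ||u'||_L² = 7/(4*π).
Sharp Poincaré constant on H^1_0(0, 7/2) is C_P = L/π = 7/(2*π), achieved by sin(2*π/7·x).
This is the k = 2 harmonic; the ratio L/(kπ) is strictly less than C_P = L/π, consistent with the sharp inequality ||u||_L² ≤ C_P ||u'||_L².


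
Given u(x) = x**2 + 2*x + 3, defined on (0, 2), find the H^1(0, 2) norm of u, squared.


||u||_{H^1}^2 = 1886/15

The H^1 norm (squared) on an interval (0, L) is
  ||u||_{H^1}^2 = ∫_0^L u(x)^2 dx + ∫_0^L u'(x)^2 dx.
Compute u'(x) = 2*x + 2.
Then u(x)^2 = x**4 + 4*x**3 + 10*x**2 + 12*x + 9 and u'(x)^2 = 4*x**2 + 8*x + 4.
Integrate each monomial from 0 to 2 using ∫_0^2 c·x^n dx = c·2^(n+1)/(n+1):
  ∫_0^2 u(x)^2 dx = ∫_0^2 (x^4 + 4*x^3 + 10*x^2 + 12*x + 9) dx. Term by term:
    ∫_0^2 x^4 dx = 32/5;  ∫_0^2 4*x^3 dx = 16;  ∫_0^2 10*x^2 dx = 80/3;
    ∫_0^2 12*x dx = 24;  ∫_0^2 9 dx = 18.
  Sum: 32/5 + 16 + 80/3 + 24 + 18 = 1366/15.
  ∫_0^2 u'(x)^2 dx = ∫_0^2 (4*x^2 + 8*x + 4) dx. Term by term:
    ∫_0^2 4*x^2 dx = 32/3;  ∫_0^2 8*x dx = 16;  ∫_0^2 4 dx = 8.
  Sum: 32/3 + 16 + 8 = 104/3.
Adding: ||u||_{H^1}^2 = 1366/15 + 104/3 = 1886/15.


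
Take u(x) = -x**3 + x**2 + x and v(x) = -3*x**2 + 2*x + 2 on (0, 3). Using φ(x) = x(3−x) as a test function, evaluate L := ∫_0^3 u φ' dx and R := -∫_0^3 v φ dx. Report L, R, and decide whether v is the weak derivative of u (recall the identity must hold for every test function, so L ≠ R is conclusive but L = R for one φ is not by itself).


LHS = 369/20, RHS = 279/20. No, v is not the weak derivative of u.

u(x) = -x**3 + x**2 + x, classical derivative u'(x) = -3*x**2 + 2*x + 1.
φ(x) = x(3−x), so φ'(x) = 3 - 2*x.
Note φ(0) = φ(3) = 0, so the boundary term u·φ vanishes.
LHS = ∫_0^3 u(x) φ'(x) dx = ∫_0^3 (2*x^4 - 5*x^3 + x^2 + 3*x) dx. Term by term:
  ∫_0^3 2*x^4 dx = 486/5;  ∫_0^3 -5*x^3 dx = -405/4;  ∫_0^3 x^2 dx = 9;
  ∫_0^3 3*x dx = 27/2.
Sum: 486/5 − 405/4 + 9 + 27/2 = 369/20.
So LHS = 369/20.
∫_0^3 v(x) φ(x) dx = ∫_0^3 (3*x^4 - 11*x^3 + 4*x^2 + 6*x) dx. Term by term:
  ∫_0^3 3*x^4 dx = 729/5;  ∫_0^3 -11*x^3 dx = -891/4;  ∫_0^3 4*x^2 dx = 36;
  ∫_0^3 6*x dx = 27.
Sum: 729/5 − 891/4 + 36 + 27 = -279/20.
So RHS = -∫_0^3 v(x) φ(x) dx = 279/20.
LHS − RHS = 9/2 ≠ 0, so the identity fails.
(For a valid weak derivative the identity must hold for EVERY test function, in particular this one. The failure shows v is NOT the weak derivative of u.)
Correct weak derivative would be u'(x) = -3*x**2 + 2*x + 1.


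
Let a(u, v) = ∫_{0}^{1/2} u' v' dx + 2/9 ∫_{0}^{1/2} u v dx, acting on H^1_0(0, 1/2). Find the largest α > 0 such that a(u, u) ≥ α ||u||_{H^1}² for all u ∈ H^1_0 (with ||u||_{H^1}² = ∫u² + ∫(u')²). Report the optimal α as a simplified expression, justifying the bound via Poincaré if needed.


α = 2*(1 + 18*π^2)/(9*(1 + 4*π^2))

Coercivity of a(·,·) on H^1_0(0, 1/2) means a(u, u) ≥ α ||u||_{H^1}² for every u ∈ H^1_0.
The interval has length L = 1/2, and Poincaré/coercivity depend only on L. Here a(u, u) = ∫(u')² + (2/9)·∫u².
Here 0 < c = 2/9 < 1. The condition a(u,u) ≥ α||u||_{H^1}² reads (1−α)∫(u')² ≥ (α−c)∫u². Any admissible α is ≤ 1 (rapidly oscillating u have ∫u²/∫(u')² → 0), and α = 1 would force 0 ≥ (1−c)∫u², impossible since c < 1; so 1−α > 0. By the sharp Poincaré inequality on H^1_0 of an interval of length L, ∫(u')² ≥ (π/L)²∫u² with equality for the first sine mode sin(π(x−x₀)/L) (x₀ the left endpoint), so the inequality holds for all u iff (1−α)(π/L)² ≥ α − c, i.e. α ≤ ((π/L)² + c)/((π/L)² + 1) = (1 + c(L/π)²)/(1 + (L/π)²). With (π/L)² = 4*π^2 and c = 2/9, the largest admissible constant is α = ((π/L)² + c)/((π/L)² + 1).
Simplifying, α = 2*(1 + 18*π^2)/(9*(1 + 4*π^2)).


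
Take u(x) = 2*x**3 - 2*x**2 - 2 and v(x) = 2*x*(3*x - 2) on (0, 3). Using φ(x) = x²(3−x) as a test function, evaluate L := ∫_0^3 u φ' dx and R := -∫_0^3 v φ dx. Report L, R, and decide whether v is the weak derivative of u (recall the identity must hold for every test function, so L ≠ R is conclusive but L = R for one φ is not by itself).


LHS = -486/5, RHS = -486/5. Yes, v = u' weakly.

u(x) = 2*x**3 - 2*x**2 - 2, classical derivative u'(x) = 6*x**2 - 4*x.
φ(x) = x²(3−x), so φ'(x) = 3*x*(2 - x).
Note φ(0) = φ(3) = 0, so the boundary term u·φ vanishes.
LHS = ∫_0^3 u(x) φ'(x) dx = ∫_0^3 (-6*x^5 + 18*x^4 - 12*x^3 + 6*x^2 - 12*x) dx. Term by term:
  ∫_0^3 -6*x^5 dx = -729;  ∫_0^3 18*x^4 dx = 4374/5;  ∫_0^3 -12*x^3 dx = -243;
  ∫_0^3 6*x^2 dx = 54;  ∫_0^3 -12*x dx = -54.
Sum: -729 + 4374/5 − 243 + 54 − 54 = -486/5.
So LHS = -486/5.
∫_0^3 v(x) φ(x) dx = ∫_0^3 (-6*x^5 + 22*x^4 - 12*x^3) dx. Term by term:
  ∫_0^3 -6*x^5 dx = -729;  ∫_0^3 22*x^4 dx = 5346/5;  ∫_0^3 -12*x^3 dx = -243.
Sum: -729 + 5346/5 − 243 = 486/5.
So RHS = -∫_0^3 v(x) φ(x) dx = -486/5.
LHS = RHS, so the identity holds for this test φ.
Moreover u is smooth here and v(x) = u'(x) = 6*x**2 - 4*x pointwise, so the identity holds for every test function. Hence v is the weak derivative of u.


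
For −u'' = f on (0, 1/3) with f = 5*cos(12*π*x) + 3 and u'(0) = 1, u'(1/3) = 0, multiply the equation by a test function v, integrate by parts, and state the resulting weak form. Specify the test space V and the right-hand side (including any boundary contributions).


V = H^1(0, 1/3) (v unrestricted at boundary; u is determined up to an additive constant); weak form: ∫_0^1/3 u'v' dx = ∫_0^1/3 (5*cos(12*π*x) + 3) v dx − v(0) for all v ∈ V.

Multiply both sides by a test function v and integrate from 0 to 1/3:
  ∫_0^1/3 −u''(x) v(x) dx = ∫_0^1/3 f(x) v(x) dx.
Integrate the LHS by parts once:
  ∫_0^1/3 −u'' v dx = −[u'(x) v(x)]_0^1/3 + ∫_0^1/3 u'(x) v'(x) dx.
Thus ∫_0^1/3 u'(x) v'(x) dx = ∫_0^1/3 f(x) v(x) dx + [u'(x) v(x)]_0^1/3.
Choose V so that boundary terms are either known or forced to vanish.
u has inhomogeneous Neumann u'(0) = 1, u'(1/3) = 0. [u' v]_0^1/3 = (0)·v(1/3) − (1)·v(0) = − v(0). Take V = H^1(0, 1/3); boundary term becomes part of RHS.
Weak formulation: find u (satisfying any essential BC) such that ∫_0^1/3 u'(x) v'(x) dx = ∫_0^1/3 f v dx − v(0) for all v ∈ V (Neumann data are natural BCs: they enter the RHS as boundary terms).
Substituting f(x) = 5*cos(12*π*x) + 3, the right-hand side is ∫_0^1/3 (5*cos(12*π*x) + 3) v dx − v(0).
Compatibility check (pure Neumann): taking v ≡ 1 ∈ V gives 0 = ∫_0^1/3 f dx + (0) − (1), i.e. ∫_0^1/3 f dx must equal u'(0) − u'(1/3) = 1. Indeed ∫_0^1/3 (5*cos(12*π*x) + 3) dx = 1, so the data are compatible. The solution is then unique only up to an additive constant (fix it e.g. by requiring ∫_0^1/3 u dx = 0).


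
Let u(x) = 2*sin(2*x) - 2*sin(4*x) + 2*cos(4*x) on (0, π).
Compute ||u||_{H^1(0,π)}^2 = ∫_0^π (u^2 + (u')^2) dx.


||u||_{H^1(0,π)}^2 = 78*π

u'(x) = -8*sin(4*x) + 4*cos(2*x) - 8*cos(4*x).
Expand u² and (u')² and integrate term by term on (0, π), using: for integers n ≥ 1, ∫_0^π sin²(nx) dx = ∫_0^π cos²(nx) dx = π/2; for n ≠ n', ∫_0^π sin(nx)sin(n'x) dx = ∫_0^π cos(nx)cos(n'x) dx = 0; and by product-to-sum, ∫_0^π sin(nx)cos(n'x) dx = ½∫_0^π [sin((n+n')x) + sin((n−n')x)] dx, which is 0 when n+n' is even and 2n/(n²−n'²) when n+n' is odd (it need not vanish on (0, π)).
  u² squared terms: (-2)²·∫sin(4x)² dx = 4·π/2 = 2*π;  (2)²·∫cos(4x)² dx = 4·π/2 = 2*π;  (2)²·∫sin(2x)² dx = 4·π/2 = 2*π.
  u² cross terms: 2·(-2)·(2)·∫sin(4x)·cos(4x) dx = -8·(0) = 0;  2·(-2)·(2)·∫sin(4x)·sin(2x) dx = -8·(0) = 0;  2·(2)·(2)·∫cos(4x)·sin(2x) dx = 8·(0) = 0.
  So ∫_0^π u² dx = 2*π + 2*π + 2*π + 0 + 0 + 0 = 6*π.
  (u')² squared terms: (-8)²·∫cos(4x)² dx = 64·π/2 = 32*π;  (-8)²·∫sin(4x)² dx = 64·π/2 = 32*π;  (4)²·∫cos(2x)² dx = 16·π/2 = 8*π.
  (u')² cross terms: 2·(-8)·(-8)·∫cos(4x)·sin(4x) dx = 128·(0) = 0;  2·(-8)·(4)·∫cos(4x)·cos(2x) dx = -64·(0) = 0;  2·(-8)·(4)·∫sin(4x)·cos(2x) dx = -64·(0) = 0.
  So ∫_0^π (u')² dx = 32*π + 32*π + 8*π + 0 + 0 + 0 = 72*π.
||u||_{H^1}^2 = (6*π) + (72*π) = 78*π.


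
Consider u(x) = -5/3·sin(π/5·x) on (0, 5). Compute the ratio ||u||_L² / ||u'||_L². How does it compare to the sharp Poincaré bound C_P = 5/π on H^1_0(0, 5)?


||u||_L² / ||u'||_L² = 5/π = C_P.

u(x) = -5/3·sin(π/5·x), so u'(x) = -π*cos(π*x/5)/3.
Writing u(x) = A·sin(kπx/L) with A = -5/3 and k = 1, use ∫_0^L sin²(kπx/L) dx = L/2 and ∫_0^L cos²(kπx/L) dx = L/2.
u² = 25/9·sin²(π/5·x) and (u')² = π^2/9·cos²(π/5·x), and each of sin², cos² integrates to L/2 = 5/2 over (0, 5).
∫_0^5 u² dx = 125/18, so ||u||_L² = 5*sqrt(10)/6.
∫_0^5 (u')² dx = 5*π^2/18, so ||u'||_L² = sqrt(10)*π/6.
Ratio ||u||_L² / ||u'||_L² = 5/π.
Sharp Poincaré constant on H^1_0(0, 5) is C_P = L/π = 5/π, achieved by sin(π/5·x).
This is the k = 1 eigenfunction (up to amplitude), so the ratio equals the sharp Poincaré constant exactly.


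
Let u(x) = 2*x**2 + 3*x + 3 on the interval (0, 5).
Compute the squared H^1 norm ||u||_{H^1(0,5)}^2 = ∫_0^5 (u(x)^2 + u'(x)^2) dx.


||u||_{H^1}^2 = 19595/3

The H^1 norm (squared) on an interval (0, L) is
  ||u||_{H^1}^2 = ∫_0^L u(x)^2 dx + ∫_0^L u'(x)^2 dx.
Compute u'(x) = 4*x + 3.
Then u(x)^2 = 4*x**4 + 12*x**3 + 21*x**2 + 18*x + 9 and u'(x)^2 = 16*x**2 + 24*x + 9.
Integrate each monomial from 0 to 5 using ∫_0^5 c·x^n dx = c·5^(n+1)/(n+1):
  ∫_0^5 u(x)^2 dx = ∫_0^5 (4*x^4 + 12*x^3 + 21*x^2 + 18*x + 9) dx. Term by term:
    ∫_0^5 4*x^4 dx = 2500;  ∫_0^5 12*x^3 dx = 1875;  ∫_0^5 21*x^2 dx = 875;
    ∫_0^5 18*x dx = 225;  ∫_0^5 9 dx = 45.
  Sum: 2500 + 1875 + 875 + 225 + 45 = 5520.
  ∫_0^5 u'(x)^2 dx = ∫_0^5 (16*x^2 + 24*x + 9) dx. Term by term:
    ∫_0^5 16*x^2 dx = 2000/3;  ∫_0^5 24*x dx = 300;  ∫_0^5 9 dx = 45.
  Sum: 2000/3 + 300 + 45 = 3035/3.
Adding: ||u||_{H^1}^2 = 5520 + 3035/3 = 19595/3.


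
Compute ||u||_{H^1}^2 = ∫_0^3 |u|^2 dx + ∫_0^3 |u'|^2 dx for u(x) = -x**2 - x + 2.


||u||_{H^1}^2 = 1131/10

The H^1 norm (squared) on an interval (0, L) is
  ||u||_{H^1}^2 = ∫_0^L u(x)^2 dx + ∫_0^L u'(x)^2 dx.
Compute u'(x) = -2*x - 1.
Then u(x)^2 = x**4 + 2*x**3 - 3*x**2 - 4*x + 4 and u'(x)^2 = 4*x**2 + 4*x + 1.
Integrate each monomial from 0 to 3 using ∫_0^3 c·x^n dx = c·3^(n+1)/(n+1):
  ∫_0^3 u(x)^2 dx = ∫_0^3 (x^4 + 2*x^3 - 3*x^2 - 4*x + 4) dx. Term by term:
    ∫_0^3 x^4 dx = 243/5;  ∫_0^3 2*x^3 dx = 81/2;  ∫_0^3 -3*x^2 dx = -27;
    ∫_0^3 -4*x dx = -18;  ∫_0^3 4 dx = 12.
  Sum: 243/5 + 81/2 − 27 − 18 + 12 = 561/10.
  ∫_0^3 u'(x)^2 dx = ∫_0^3 (4*x^2 + 4*x + 1) dx. Term by term:
    ∫_0^3 4*x^2 dx = 36;  ∫_0^3 4*x dx = 18;  ∫_0^3 1 dx = 3.
  Sum: 36 + 18 + 3 = 57.
Adding: ||u||_{H^1}^2 = 561/10 + 57 = 1131/10.


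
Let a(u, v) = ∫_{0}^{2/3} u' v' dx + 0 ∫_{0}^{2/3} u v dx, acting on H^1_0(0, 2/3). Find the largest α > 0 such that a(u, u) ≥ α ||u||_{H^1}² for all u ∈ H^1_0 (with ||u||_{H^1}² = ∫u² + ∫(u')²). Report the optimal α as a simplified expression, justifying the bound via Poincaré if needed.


α = 9*π^2/(4 + 9*π^2)

Coercivity of a(·,·) on H^1_0(0, 2/3) means a(u, u) ≥ α ||u||_{H^1}² for every u ∈ H^1_0.
The interval has length L = 2/3, and Poincaré/coercivity depend only on L. Here a(u, u) = ∫(u')² + (0)·∫u².
Here c = 0, so a(u,u) = ∫(u')² alone. The condition a(u,u) ≥ α||u||_{H^1}² reads (1−α)∫(u')² ≥ (α−c)∫u². Any admissible α is ≤ 1 (rapidly oscillating u have ∫u²/∫(u')² → 0), and α = 1 would force 0 ≥ (1−c)∫u², impossible since c < 1; so 1−α > 0. By the sharp Poincaré inequality on H^1_0 of an interval of length L, ∫(u')² ≥ (π/L)²∫u² with equality for the first sine mode sin(π(x−x₀)/L) (x₀ the left endpoint), so the inequality holds for all u iff (1−α)(π/L)² ≥ α − c, i.e. α ≤ ((π/L)² + c)/((π/L)² + 1) = (1 + c(L/π)²)/(1 + (L/π)²). (Direct route, valid since c ≤ 0: Poincaré gives c∫u² ≥ c(L/π)²∫(u')², so a(u,u) ≥ (1 + c(L/π)²)∫(u')², while ||u||_{H^1}² ≤ (1 + (L/π)²)∫(u')²; dividing yields the same α.) With (π/L)² = 9*π^2/4 and c = 0, the largest admissible constant is α = ((π/L)² + c)/((π/L)² + 1).
Simplifying, α = 9*π^2/(4 + 9*π^2).


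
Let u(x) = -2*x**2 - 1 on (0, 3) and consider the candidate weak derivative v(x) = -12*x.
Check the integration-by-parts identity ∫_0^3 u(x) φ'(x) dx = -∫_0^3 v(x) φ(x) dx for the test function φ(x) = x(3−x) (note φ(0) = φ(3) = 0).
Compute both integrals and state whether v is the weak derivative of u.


LHS = 27, RHS = 81. No, v is not the weak derivative of u.

u(x) = -2*x**2 - 1, classical derivative u'(x) = -4*x.
φ(x) = x(3−x), so φ'(x) = 3 - 2*x.
Note φ(0) = φ(3) = 0, so the boundary term u·φ vanishes.
LHS = ∫_0^3 u(x) φ'(x) dx = ∫_0^3 (4*x^3 - 6*x^2 + 2*x - 3) dx. Term by term:
  ∫_0^3 4*x^3 dx = 81;  ∫_0^3 -6*x^2 dx = -54;  ∫_0^3 2*x dx = 9;
  ∫_0^3 -3 dx = -9.
Sum: 81 − 54 + 9 − 9 = 27.
So LHS = 27.
∫_0^3 v(x) φ(x) dx = ∫_0^3 (12*x^3 - 36*x^2) dx. Term by term:
  ∫_0^3 12*x^3 dx = 243;  ∫_0^3 -36*x^2 dx = -324.
Sum: 243 − 324 = -81.
So RHS = -∫_0^3 v(x) φ(x) dx = 81.
LHS − RHS = -54 ≠ 0, so the identity fails.
(For a valid weak derivative the identity must hold for EVERY test function, in particular this one. The failure shows v is NOT the weak derivative of u.)
Correct weak derivative would be u'(x) = -4*x.


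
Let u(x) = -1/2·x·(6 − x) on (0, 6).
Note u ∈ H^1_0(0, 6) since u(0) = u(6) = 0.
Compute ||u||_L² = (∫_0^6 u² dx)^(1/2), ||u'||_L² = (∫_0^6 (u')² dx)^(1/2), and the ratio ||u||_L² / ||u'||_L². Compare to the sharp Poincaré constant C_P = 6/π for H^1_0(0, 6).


||u||_L² / ||u'||_L² = 3*sqrt(10)/5 < C_P = 6/π.

u(x) = -1/2·x·(6 − x), so u'(x) = x - 3.
u(x) = -1/2·x·(6 − x) vanishes at x = 0 and x = 6, so u ∈ H^1_0(0, 6). Differentiate via the product rule and integrate the resulting polynomials term by term.
  ∫_0^6 u² dx = ∫_0^6 (x^4/4 - 3*x^3 + 9*x^2) dx. Term by term:
    ∫_0^6 x^4/4 dx = 1944/5;  ∫_0^6 -3*x^3 dx = -972;  ∫_0^6 9*x^2 dx = 648.
  Sum: 1944/5 − 972 + 648 = 324/5.
  ∫_0^6 (u')² dx = ∫_0^6 (x^2 - 6*x + 9) dx. Term by term:
    ∫_0^6 x^2 dx = 72;  ∫_0^6 -6*x dx = -108;  ∫_0^6 9 dx = 54.
  Sum: 72 − 108 + 54 = 18.
∫_0^6 u² dx = 324/5, so ||u||_L² = 18*sqrt(5)/5.
∫_0^6 (u')² dx = 18, so ||u'||_L² = 3*sqrt(2).
Ratio ||u||_L² / ||u'||_L² = 3*sqrt(10)/5.
Sharp Poincaré constant on H^1_0(0, 6) is C_P = L/π = 6/π, achieved by sin(π/6·x).
A polynomial bump cannot attain the sharp Poincaré constant (only the first sine eigenfunction does), so the ratio is strictly less than C_P, consistent with ||u||_L² ≤ C_P ||u'||_L².


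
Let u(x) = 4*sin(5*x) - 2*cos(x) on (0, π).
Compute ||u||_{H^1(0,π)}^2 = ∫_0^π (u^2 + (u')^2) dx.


||u||_{H^1(0,π)}^2 = 212*π

u'(x) = 2*sin(x) + 20*cos(5*x).
Expand u² and (u')² and integrate term by term on (0, π), using: for integers n ≥ 1, ∫_0^π sin²(nx) dx = ∫_0^π cos²(nx) dx = π/2; for n ≠ n', ∫_0^π sin(nx)sin(n'x) dx = ∫_0^π cos(nx)cos(n'x) dx = 0; and by product-to-sum, ∫_0^π sin(nx)cos(n'x) dx = ½∫_0^π [sin((n+n')x) + sin((n−n')x)] dx, which is 0 when n+n' is even and 2n/(n²−n'²) when n+n' is odd (it need not vanish on (0, π)).
  u² squared terms: (-2)²·∫cos(x)² dx = 4·π/2 = 2*π;  (4)²·∫sin(5x)² dx = 16·π/2 = 8*π.
  u² cross terms: 2·(-2)·(4)·∫cos(x)·sin(5x) dx = -16·(0) = 0.
  So ∫_0^π u² dx = 2*π + 8*π + 0 = 10*π.
  (u')² squared terms: (2)²·∫sin(x)² dx = 4·π/2 = 2*π;  (20)²·∫cos(5x)² dx = 400·π/2 = 200*π.
  (u')² cross terms: 2·(2)·(20)·∫sin(x)·cos(5x) dx = 80·(0) = 0.
  So ∫_0^π (u')² dx = 2*π + 200*π + 0 = 202*π.
||u||_{H^1}^2 = (10*π) + (202*π) = 212*π.


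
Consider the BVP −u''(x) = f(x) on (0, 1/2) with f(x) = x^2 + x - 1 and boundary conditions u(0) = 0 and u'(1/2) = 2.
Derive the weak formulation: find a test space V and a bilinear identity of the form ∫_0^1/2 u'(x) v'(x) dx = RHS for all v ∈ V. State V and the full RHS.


V = {v ∈ H^1(0, 1/2) : v(0) = 0} (test functions vanish at x = 0 where u is specified); weak form: ∫_0^1/2 u'v' dx = ∫_0^1/2 (x^2 + x - 1) v dx + 2·v(1/2) for all v ∈ V.

Multiply both sides by a test function v and integrate from 0 to 1/2:
  ∫_0^1/2 −u''(x) v(x) dx = ∫_0^1/2 f(x) v(x) dx.
Integrate the LHS by parts once:
  ∫_0^1/2 −u'' v dx = −[u'(x) v(x)]_0^1/2 + ∫_0^1/2 u'(x) v'(x) dx.
Thus ∫_0^1/2 u'(x) v'(x) dx = ∫_0^1/2 f(x) v(x) dx + [u'(x) v(x)]_0^1/2.
Choose V so that boundary terms are either known or forced to vanish.
Mixed BC: u(0) = 0 (Dirichlet) and u'(1/2) = 2 (Neumann). Define V = {v ∈ H^1(0, 1/2) : v(0) = 0}. Then [u' v]_0^1/2 = u'(1/2)·v(1/2) − u'(0)·0 = 2·v(1/2).
Weak formulation: find u (satisfying any essential BC) such that ∫_0^1/2 u'(x) v'(x) dx = ∫_0^1/2 f v dx + 2·v(1/2) for all v ∈ V (Dirichlet at 0 absorbed into V; Neumann datum at x = 1/2 contributes the boundary term).
Substituting f(x) = x^2 + x - 1, the right-hand side is ∫_0^1/2 (x^2 + x - 1) v dx + 2·v(1/2).


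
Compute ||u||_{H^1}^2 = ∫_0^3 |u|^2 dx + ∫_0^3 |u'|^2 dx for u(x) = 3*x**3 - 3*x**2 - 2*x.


||u||_{H^1}^2 = 91968/35

The H^1 norm (squared) on an interval (0, L) is
  ||u||_{H^1}^2 = ∫_0^L u(x)^2 dx + ∫_0^L u'(x)^2 dx.
Compute u'(x) = 9*x**2 - 6*x - 2.
Then u(x)^2 = 9*x**6 - 18*x**5 - 3*x**4 + 12*x**3 + 4*x**2 and u'(x)^2 = 81*x**4 - 108*x**3 + 24*x + 4.
Integrate each monomial from 0 to 3 using ∫_0^3 c·x^n dx = c·3^(n+1)/(n+1):
  ∫_0^3 u(x)^2 dx = ∫_0^3 (9*x^6 - 18*x^5 - 3*x^4 + 12*x^3 + 4*x^2) dx. Term by term:
    ∫_0^3 9*x^6 dx = 19683/7;  ∫_0^3 -18*x^5 dx = -2187;  ∫_0^3 -3*x^4 dx = -729/5;
    ∫_0^3 12*x^3 dx = 243;  ∫_0^3 4*x^2 dx = 36.
  Sum: 19683/7 − 2187 − 729/5 + 243 + 36 = 26532/35.
  ∫_0^3 u'(x)^2 dx = ∫_0^3 (81*x^4 - 108*x^3 + 24*x + 4) dx. Term by term:
    ∫_0^3 81*x^4 dx = 19683/5;  ∫_0^3 -108*x^3 dx = -2187;  ∫_0^3 24*x dx = 108;
    ∫_0^3 4 dx = 12.
  Sum: 19683/5 − 2187 + 108 + 12 = 9348/5.
Adding: ||u||_{H^1}^2 = 26532/35 + 9348/5 = 91968/35.


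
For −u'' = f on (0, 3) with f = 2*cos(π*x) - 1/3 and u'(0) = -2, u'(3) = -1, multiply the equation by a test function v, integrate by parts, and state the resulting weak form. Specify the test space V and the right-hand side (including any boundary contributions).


V = H^1(0, 3) (v unrestricted at boundary; u is determined up to an additive constant); weak form: ∫_0^3 u'v' dx = ∫_0^3 (2*cos(π*x) - 1/3) v dx − v(3) + 2·v(0) for all v ∈ V.

Multiply both sides by a test function v and integrate from 0 to 3:
  ∫_0^3 −u''(x) v(x) dx = ∫_0^3 f(x) v(x) dx.
Integrate the LHS by parts once:
  ∫_0^3 −u'' v dx = −[u'(x) v(x)]_0^3 + ∫_0^3 u'(x) v'(x) dx.
Thus ∫_0^3 u'(x) v'(x) dx = ∫_0^3 f(x) v(x) dx + [u'(x) v(x)]_0^3.
Choose V so that boundary terms are either known or forced to vanish.
u has inhomogeneous Neumann u'(0) = -2, u'(3) = -1. [u' v]_0^3 = (-1)·v(3) − (-2)·v(0) = − v(3) + 2·v(0). Take V = H^1(0, 3); boundary term becomes part of RHS.
Weak formulation: find u (satisfying any essential BC) such that ∫_0^3 u'(x) v'(x) dx = ∫_0^3 f v dx − v(3) + 2·v(0) for all v ∈ V (Neumann data are natural BCs: they enter the RHS as boundary terms).
Substituting f(x) = 2*cos(π*x) - 1/3, the right-hand side is ∫_0^3 (2*cos(π*x) - 1/3) v dx − v(3) + 2·v(0).
Compatibility check (pure Neumann): taking v ≡ 1 ∈ V gives 0 = ∫_0^3 f dx + (-1) − (-2), i.e. ∫_0^3 f dx must equal u'(0) − u'(3) = -1. Indeed ∫_0^3 (2*cos(π*x) - 1/3) dx = -1, so the data are compatible. The solution is then unique only up to an additive constant (fix it e.g. by requiring ∫_0^3 u dx = 0).


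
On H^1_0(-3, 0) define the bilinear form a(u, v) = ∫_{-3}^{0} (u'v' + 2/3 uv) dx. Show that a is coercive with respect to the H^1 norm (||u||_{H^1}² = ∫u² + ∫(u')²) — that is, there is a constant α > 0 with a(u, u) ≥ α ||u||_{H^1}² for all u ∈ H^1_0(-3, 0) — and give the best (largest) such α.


α = (6 + π^2)/(9 + π^2)

Coercivity of a(·,·) on H^1_0(-3, 0) means a(u, u) ≥ α ||u||_{H^1}² for every u ∈ H^1_0.
The interval has length L = 3, and Poincaré/coercivity depend only on L. Here a(u, u) = ∫(u')² + (2/3)·∫u².
Here 0 < c = 2/3 < 1. The condition a(u,u) ≥ α||u||_{H^1}² reads (1−α)∫(u')² ≥ (α−c)∫u². Any admissible α is ≤ 1 (rapidly oscillating u have ∫u²/∫(u')² → 0), and α = 1 would force 0 ≥ (1−c)∫u², impossible since c < 1; so 1−α > 0. By the sharp Poincaré inequality on H^1_0 of an interval of length L, ∫(u')² ≥ (π/L)²∫u² with equality for the first sine mode sin(π(x−x₀)/L) (x₀ the left endpoint), so the inequality holds for all u iff (1−α)(π/L)² ≥ α − c, i.e. α ≤ ((π/L)² + c)/((π/L)² + 1) = (1 + c(L/π)²)/(1 + (L/π)²). With (π/L)² = π^2/9 and c = 2/3, the largest admissible constant is α = ((π/L)² + c)/((π/L)² + 1).
Simplifying, α = (6 + π^2)/(9 + π^2).


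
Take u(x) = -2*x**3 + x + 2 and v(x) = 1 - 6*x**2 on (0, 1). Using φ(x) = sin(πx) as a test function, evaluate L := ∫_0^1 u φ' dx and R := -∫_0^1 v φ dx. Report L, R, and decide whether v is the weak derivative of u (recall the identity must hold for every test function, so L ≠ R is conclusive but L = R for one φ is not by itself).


LHS = -24/π^3 + 4/π, RHS = -24/π^3 + 4/π. Yes, v = u' weakly.

u(x) = -2*x**3 + x + 2, classical derivative u'(x) = 1 - 6*x**2.
φ(x) = sin(πx), so φ'(x) = π*cos(π*x).
Note φ(0) = φ(1) = 0, so the boundary term u·φ vanishes.
LHS = ∫_0^1 u(x) φ'(x) dx = ∫_0^1 (-2*π*x^3*cos(π*x) + π*x*cos(π*x) + 2*π*cos(π*x)) dx. Term by term:
  ∫_0^1 2*π*cos(π*x) dx = 0;  ∫_0^1 π*x*cos(π*x) dx = -2/π;  ∫_0^1 -2*π*x^3*cos(π*x) dx = -24/π^3 + 6/π.
Sum: 0 − 2/π + -24/π^3 + 6/π = -24/π^3 + 4/π.
So LHS = -24/π^3 + 4/π.
∫_0^1 v(x) φ(x) dx = ∫_0^1 (-6*x^2*sin(π*x) + sin(π*x)) dx. Term by term:
  ∫_0^1 -6*x^2*sin(π*x) dx = -6/π + 24/π^3;  ∫_0^1 sin(π*x) dx = 2/π.
Sum: -6/π + 24/π^3 + 2/π = -4/π + 24/π^3.
So RHS = -∫_0^1 v(x) φ(x) dx = -24/π^3 + 4/π.
LHS = RHS, so the identity holds for this test φ.
Moreover u is smooth here and v(x) = u'(x) = 1 - 6*x**2 pointwise, so the identity holds for every test function. Hence v is the weak derivative of u.


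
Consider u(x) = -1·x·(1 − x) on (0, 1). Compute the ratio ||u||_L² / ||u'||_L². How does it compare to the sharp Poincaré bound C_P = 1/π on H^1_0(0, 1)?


||u||_L² / ||u'||_L² = sqrt(10)/10 < C_P = 1/π.

u(x) = -1·x·(1 − x), so u'(x) = 2*x - 1.
u(x) = -1·x·(1 − x) vanishes at x = 0 and x = 1, so u ∈ H^1_0(0, 1). Differentiate via the product rule and integrate the resulting polynomials term by term.
  ∫_0^1 u² dx = ∫_0^1 (x^4 - 2*x^3 + x^2) dx. Term by term:
    ∫_0^1 x^4 dx = 1/5;  ∫_0^1 -2*x^3 dx = -1/2;  ∫_0^1 x^2 dx = 1/3.
  Sum: 1/5 − 1/2 + 1/3 = 1/30.
  ∫_0^1 (u')² dx = ∫_0^1 (4*x^2 - 4*x + 1) dx. Term by term:
    ∫_0^1 4*x^2 dx = 4/3;  ∫_0^1 -4*x dx = -2;  ∫_0^1 1 dx = 1.
  Sum: 4/3 − 2 + 1 = 1/3.
∫_0^1 u² dx = 1/30, so ||u||_L² = sqrt(30)/30.
∫_0^1 (u')² dx = 1/3, so ||u'||_L² = sqrt(3)/3.
Ratio ||u||_L² / ||u'||_L² = sqrt(10)/10.
Sharp Poincaré constant on H^1_0(0, 1) is C_P = L/π = 1/π, achieved by sin(π·x).
A polynomial bump cannot attain the sharp Poincaré constant (only the first sine eigenfunction does), so the ratio is strictly less than C_P, consistent with ||u||_L² ≤ C_P ||u'||_L².


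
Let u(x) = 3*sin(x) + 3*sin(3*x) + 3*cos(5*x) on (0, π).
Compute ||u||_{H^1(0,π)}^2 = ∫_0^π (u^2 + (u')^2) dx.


||u||_{H^1(0,π)}^2 = 171*π

u'(x) = -15*sin(5*x) + 3*cos(x) + 9*cos(3*x).
Expand u² and (u')² and integrate term by term on (0, π), using: for integers n ≥ 1, ∫_0^π sin²(nx) dx = ∫_0^π cos²(nx) dx = π/2; for n ≠ n', ∫_0^π sin(nx)sin(n'x) dx = ∫_0^π cos(nx)cos(n'x) dx = 0; and by product-to-sum, ∫_0^π sin(nx)cos(n'x) dx = ½∫_0^π [sin((n+n')x) + sin((n−n')x)] dx, which is 0 when n+n' is even and 2n/(n²−n'²) when n+n' is odd (it need not vanish on (0, π)).
  u² squared terms: (3)²·∫cos(5x)² dx = 9·π/2 = 9*π/2;  (3)²·∫sin(x)² dx = 9·π/2 = 9*π/2;  (3)²·∫sin(3x)² dx = 9·π/2 = 9*π/2.
  u² cross terms: 2·(3)·(3)·∫cos(5x)·sin(x) dx = 18·(0) = 0;  2·(3)·(3)·∫cos(5x)·sin(3x) dx = 18·(0) = 0;  2·(3)·(3)·∫sin(x)·sin(3x) dx = 18·(0) = 0.
  So ∫_0^π u² dx = 9*π/2 + 9*π/2 + 9*π/2 + 0 + 0 + 0 = 27*π/2.
  (u')² squared terms: (-15)²·∫sin(5x)² dx = 225·π/2 = 225*π/2;  (3)²·∫cos(x)² dx = 9·π/2 = 9*π/2;  (9)²·∫cos(3x)² dx = 81·π/2 = 81*π/2.
  (u')² cross terms: 2·(-15)·(3)·∫sin(5x)·cos(x) dx = -90·(0) = 0;  2·(-15)·(9)·∫sin(5x)·cos(3x) dx = -270·(0) = 0;  2·(3)·(9)·∫cos(x)·cos(3x) dx = 54·(0) = 0.
  So ∫_0^π (u')² dx = 225*π/2 + 9*π/2 + 81*π/2 + 0 + 0 + 0 = 315*π/2.
||u||_{H^1}^2 = (27*π/2) + (315*π/2) = 171*π.


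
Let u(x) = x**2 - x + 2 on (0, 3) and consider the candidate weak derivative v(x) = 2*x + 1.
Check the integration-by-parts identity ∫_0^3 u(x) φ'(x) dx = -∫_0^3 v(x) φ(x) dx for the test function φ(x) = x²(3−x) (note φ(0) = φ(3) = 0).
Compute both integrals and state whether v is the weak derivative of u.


LHS = -351/20, RHS = -621/20. No, v is not the weak derivative of u.

u(x) = x**2 - x + 2, classical derivative u'(x) = 2*x - 1.
φ(x) = x²(3−x), so φ'(x) = 3*x*(2 - x).
Note φ(0) = φ(3) = 0, so the boundary term u·φ vanishes.
LHS = ∫_0^3 u(x) φ'(x) dx = ∫_0^3 (-3*x^4 + 9*x^3 - 12*x^2 + 12*x) dx. Term by term:
  ∫_0^3 -3*x^4 dx = -729/5;  ∫_0^3 9*x^3 dx = 729/4;  ∫_0^3 -12*x^2 dx = -108;
  ∫_0^3 12*x dx = 54.
Sum: -729/5 + 729/4 − 108 + 54 = -351/20.
So LHS = -351/20.
∫_0^3 v(x) φ(x) dx = ∫_0^3 (-2*x^4 + 5*x^3 + 3*x^2) dx. Term by term:
  ∫_0^3 -2*x^4 dx = -486/5;  ∫_0^3 5*x^3 dx = 405/4;  ∫_0^3 3*x^2 dx = 27.
Sum: -486/5 + 405/4 + 27 = 621/20.
So RHS = -∫_0^3 v(x) φ(x) dx = -621/20.
LHS − RHS = 27/2 ≠ 0, so the identity fails.
(For a valid weak derivative the identity must hold for EVERY test function, in particular this one. The failure shows v is NOT the weak derivative of u.)
Correct weak derivative would be u'(x) = 2*x - 1.


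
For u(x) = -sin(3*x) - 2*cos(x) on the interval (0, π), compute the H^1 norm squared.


||u||_{H^1(0,π)}^2 = 9*π

u'(x) = 2*sin(x) - 3*cos(3*x).
Expand u² and (u')² and integrate term by term on (0, π), using: for integers n ≥ 1, ∫_0^π sin²(nx) dx = ∫_0^π cos²(nx) dx = π/2; for n ≠ n', ∫_0^π sin(nx)sin(n'x) dx = ∫_0^π cos(nx)cos(n'x) dx = 0; and by product-to-sum, ∫_0^π sin(nx)cos(n'x) dx = ½∫_0^π [sin((n+n')x) + sin((n−n')x)] dx, which is 0 when n+n' is even and 2n/(n²−n'²) when n+n' is odd (it need not vanish on (0, π)).
  u² squared terms: (-1)²·∫sin(3x)² dx = 1·π/2 = π/2;  (-2)²·∫cos(x)² dx = 4·π/2 = 2*π.
  u² cross terms: 2·(-1)·(-2)·∫sin(3x)·cos(x) dx = 4·(0) = 0.
  So ∫_0^π u² dx = π/2 + 2*π + 0 = 5*π/2.
  (u')² squared terms: (-3)²·∫cos(3x)² dx = 9·π/2 = 9*π/2;  (2)²·∫sin(x)² dx = 4·π/2 = 2*π.
  (u')² cross terms: 2·(-3)·(2)·∫cos(3x)·sin(x) dx = -12·(0) = 0.
  So ∫_0^π (u')² dx = 9*π/2 + 2*π + 0 = 13*π/2.
||u||_{H^1}^2 = (5*π/2) + (13*π/2) = 9*π.


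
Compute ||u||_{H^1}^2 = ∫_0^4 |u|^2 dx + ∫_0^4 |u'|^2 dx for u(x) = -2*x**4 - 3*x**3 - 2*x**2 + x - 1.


||u||_{H^1}^2 = 170721704/315

The H^1 norm (squared) on an interval (0, L) is
  ||u||_{H^1}^2 = ∫_0^L u(x)^2 dx + ∫_0^L u'(x)^2 dx.
Compute u'(x) = -8*x**3 - 9*x**2 - 4*x + 1.
Then u(x)^2 = 4*x**8 + 12*x**7 + 17*x**6 + 8*x**5 + 2*x**4 + 2*x**3 + 5*x**2 - 2*x + 1 and u'(x)^2 = 64*x**6 + 144*x**5 + 145*x**4 + 56*x**3 - 2*x**2 - 8*x + 1.
Integrate each monomial from 0 to 4 using ∫_0^4 c·x^n dx = c·4^(n+1)/(n+1):
  ∫_0^4 u(x)^2 dx = ∫_0^4 (4*x^8 + 12*x^7 + 17*x^6 + 8*x^5 + 2*x^4 + 2*x^3 + 5*x^2 - 2*x + 1) dx. Term by term:
    ∫_0^4 4*x^8 dx = 1048576/9;  ∫_0^4 12*x^7 dx = 98304;  ∫_0^4 17*x^6 dx = 278528/7;
    ∫_0^4 8*x^5 dx = 16384/3;  ∫_0^4 2*x^4 dx = 2048/5;  ∫_0^4 2*x^3 dx = 128;
    ∫_0^4 5*x^2 dx = 320/3;  ∫_0^4 -2*x dx = -16;  ∫_0^4 1 dx = 4.
  Sum: 1048576/9 + 98304 + 278528/7 + 16384/3 + 2048/5 + 128 + 320/3 − 16 + 4 = 82119164/315.
  ∫_0^4 u'(x)^2 dx = ∫_0^4 (64*x^6 + 144*x^5 + 145*x^4 + 56*x^3 - 2*x^2 - 8*x + 1) dx. Term by term:
    ∫_0^4 64*x^6 dx = 1048576/7;  ∫_0^4 144*x^5 dx = 98304;  ∫_0^4 145*x^4 dx = 29696;
    ∫_0^4 56*x^3 dx = 3584;  ∫_0^4 -2*x^2 dx = -128/3;  ∫_0^4 -8*x dx = -64;
    ∫_0^4 1 dx = 4.
  Sum: 1048576/7 + 98304 + 29696 + 3584 − 128/3 − 64 + 4 = 5906836/21.
Adding: ||u||_{H^1}^2 = 82119164/315 + 5906836/21 = 170721704/315.


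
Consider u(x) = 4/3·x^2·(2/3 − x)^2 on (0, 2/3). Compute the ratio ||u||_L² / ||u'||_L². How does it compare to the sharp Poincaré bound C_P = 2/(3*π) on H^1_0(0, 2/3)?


||u||_L² / ||u'||_L² = sqrt(3)/9 < C_P = 2/(3*π).

u(x) = 4/3·x^2·(2/3 − x)^2, so u'(x) = 16*x*(3*x - 2)*(3*x - 1)/27.
u(x) = 4/3·x^2·(2/3 − x)^2 vanishes at x = 0 and x = 2/3, so u ∈ H^1_0(0, 2/3). Differentiate via the product rule and integrate the resulting polynomials term by term.
  ∫_0^2/3 u² dx = ∫_0^2/3 (16*x^8/9 - 128*x^7/27 + 128*x^6/27 - 512*x^5/243 + 256*x^4/729) dx. Term by term:
    ∫_0^2/3 16*x^8/9 dx = 8192/1594323;  ∫_0^2/3 -128*x^7/27 dx = -4096/177147;  ∫_0^2/3 128*x^6/27 dx = 16384/413343;
    ∫_0^2/3 -512*x^5/243 dx = -16384/531441;  ∫_0^2/3 256*x^4/729 dx = 8192/885735.
  Sum: 8192/1594323 − 4096/177147 + 16384/413343 − 16384/531441 + 8192/885735 = 4096/55801305.
  ∫_0^2/3 (u')² dx = ∫_0^2/3 (256*x^6/9 - 512*x^5/9 + 3328*x^4/81 - 1024*x^3/81 + 1024*x^2/729) dx. Term by term:
    ∫_0^2/3 256*x^6/9 dx = 32768/137781;  ∫_0^2/3 -512*x^5/9 dx = -16384/19683;  ∫_0^2/3 3328*x^4/81 dx = 106496/98415;
    ∫_0^2/3 -1024*x^3/81 dx = -4096/6561;  ∫_0^2/3 1024*x^2/729 dx = 8192/59049.
  Sum: 32768/137781 − 16384/19683 + 106496/98415 − 4096/6561 + 8192/59049 = 4096/2066715.
∫_0^2/3 u² dx = 4096/55801305, so ||u||_L² = 64*sqrt(105)/76545.
∫_0^2/3 (u')² dx = 4096/2066715, so ||u'||_L² = 64*sqrt(35)/8505.
Ratio ||u||_L² / ||u'||_L² = sqrt(3)/9.
Sharp Poincaré constant on H^1_0(0, 2/3) is C_P = L/π = 2/(3*π), achieved by sin(3*π/2·x).
A polynomial bump cannot attain the sharp Poincaré constant (only the first sine eigenfunction does), so the ratio is strictly less than C_P, consistent with ||u||_L² ≤ C_P ||u'||_L².
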